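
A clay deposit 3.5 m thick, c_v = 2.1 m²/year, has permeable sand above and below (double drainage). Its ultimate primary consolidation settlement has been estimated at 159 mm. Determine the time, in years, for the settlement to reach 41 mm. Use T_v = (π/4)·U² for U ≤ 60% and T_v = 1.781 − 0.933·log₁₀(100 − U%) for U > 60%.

Drainage path length: H_d = H/2 = 1.75 m (double drainage).
U = S(t)/S_ult = 41/159 = 0.2579.
U ≤ 60%: T_v = (π/4)·U² = (π/4)×0.25786² = 0.052223.
t = T_v·H_d²/c_v = 0.052223×1.75²/2.1 = 0.07616 years.

t ≈ 0.0762 years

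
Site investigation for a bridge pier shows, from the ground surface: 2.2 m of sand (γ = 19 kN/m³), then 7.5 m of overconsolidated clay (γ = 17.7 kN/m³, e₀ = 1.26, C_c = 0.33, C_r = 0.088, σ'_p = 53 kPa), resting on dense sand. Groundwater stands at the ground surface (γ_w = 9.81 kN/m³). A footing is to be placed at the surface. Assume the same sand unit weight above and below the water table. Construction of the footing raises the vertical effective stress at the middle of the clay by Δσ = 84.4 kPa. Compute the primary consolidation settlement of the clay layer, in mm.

Mid-depth of clay below the ground surface: z = 2.2 + 7.5/2 = 5.95 m.
Total vertical stress at mid-clay: σ_v = 19×2.2 + 17.7×3.75 = 108.18 kPa.
Pore pressure: u = 9.81×(5.95 − 0) = 58.37 kPa.
Initial effective stress: σ'_0 = σ_v − u = 108.18 − 58.37 = 49.81 kPa.
Final effective stress: σ'_f = 49.81 + 84.4 = 134.21 kPa.
σ'_f = 134.21 > σ'_p = 53 kPa, so the stress path crosses the preconsolidation pressure — recompression up to σ'_p, then virgin compression beyond:
S_c = H/(1+e₀)·[C_r·log₁₀(σ'_p/σ'_0) + C_c·log₁₀(σ'_f/σ'_p)]
    = 7.5/2.26 × [0.088×log₁₀(53/49.81) + 0.33×log₁₀(134.21/53)]
    = 3.3186 × [0.0023724 + 0.13316] = 0.4498 m

S_c ≈ 450 mm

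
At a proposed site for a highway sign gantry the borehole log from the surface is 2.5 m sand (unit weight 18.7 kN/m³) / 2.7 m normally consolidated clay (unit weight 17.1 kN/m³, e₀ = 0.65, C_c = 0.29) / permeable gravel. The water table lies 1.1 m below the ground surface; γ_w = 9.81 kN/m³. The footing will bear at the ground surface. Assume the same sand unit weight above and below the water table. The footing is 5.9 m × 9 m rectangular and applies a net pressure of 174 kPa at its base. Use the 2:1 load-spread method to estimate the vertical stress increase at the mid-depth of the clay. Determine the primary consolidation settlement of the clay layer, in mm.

Mid-depth of clay below the ground surface: z = 2.5 + 2.7/2 = 3.85 m.
Total vertical stress at mid-clay: σ_v = 18.7×2.5 + 17.1×1.35 = 69.835 kPa.
Pore pressure: u = 9.81×(3.85 − 1.1) = 26.978 kPa.
Initial effective stress: σ'_0 = σ_v − u = 69.835 − 26.978 = 42.857 kPa.
Stress increase at mid-clay by the 2:1 spreading method:
Δσ = qBL/((B+z)(L+z)) = 174×5.9×9/((5.9+3.85)(9+3.85)) = 73.746 kPa
Final effective stress: σ'_f = σ'_0 + Δσ = 42.857 + 73.746 = 116.6 kPa.
Normally consolidated clay, so the full stress increment lies on the virgin compression line:
S_c = C_c·H/(1+e₀)·log₁₀(σ'_f/σ'_0) = 0.29×2.7/(1+0.65)×log₁₀(116.6/42.857)
    = 0.47455 × 0.43468 = 0.2063 m

S_c ≈ 206 mm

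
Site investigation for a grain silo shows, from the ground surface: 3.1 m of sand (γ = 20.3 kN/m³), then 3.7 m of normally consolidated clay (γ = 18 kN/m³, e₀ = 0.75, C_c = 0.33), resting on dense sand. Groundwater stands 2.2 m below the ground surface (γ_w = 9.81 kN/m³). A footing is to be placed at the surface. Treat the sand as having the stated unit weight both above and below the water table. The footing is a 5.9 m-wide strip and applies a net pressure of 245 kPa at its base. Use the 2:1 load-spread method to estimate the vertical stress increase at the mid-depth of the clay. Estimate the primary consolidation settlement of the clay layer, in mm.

Mid-depth of clay below the ground surface: z = 3.1 + 3.7/2 = 4.95 m.
Total vertical stress at mid-clay: σ_v = 20.3×3.1 + 18×1.85 = 96.23 kPa.
Pore pressure: u = 9.81×(4.95 − 2.2) = 26.978 kPa.
Initial effective stress: σ'_0 = σ_v − u = 96.23 − 26.978 = 69.252 kPa.
Stress increase at mid-clay by the 2:1 spreading method:
Δσ = qB/(B+z) = 245×5.9/(5.9+4.95) = 133.23 kPa
Final effective stress: σ'_f = σ'_0 + Δσ = 69.252 + 133.23 = 202.48 kPa.
Normally consolidated clay, so the full stress increment lies on the virgin compression line:
S_c = C_c·H/(1+e₀)·log₁₀(σ'_f/σ'_0) = 0.33×3.7/(1+0.75)×log₁₀(202.48/69.252)
    = 0.69771 × 0.46595 = 0.3251 m

S_c ≈ 325 mm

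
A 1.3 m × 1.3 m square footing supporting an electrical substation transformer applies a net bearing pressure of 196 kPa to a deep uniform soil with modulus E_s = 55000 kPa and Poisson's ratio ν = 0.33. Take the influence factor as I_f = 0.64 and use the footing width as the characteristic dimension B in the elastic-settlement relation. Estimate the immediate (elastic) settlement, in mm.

S_e ≈ 2.64 mm

Immediate (elastic) settlement: S_e = q·B·(1−ν²)/E_s · I_f.
S_e = 196 × 1.3 × (1 − 0.33²) / 55000 × 0.64
    = 196 × 1.3 × 0.8911 / 55000 × 0.64
    = 0.002642 m = 2.642 mm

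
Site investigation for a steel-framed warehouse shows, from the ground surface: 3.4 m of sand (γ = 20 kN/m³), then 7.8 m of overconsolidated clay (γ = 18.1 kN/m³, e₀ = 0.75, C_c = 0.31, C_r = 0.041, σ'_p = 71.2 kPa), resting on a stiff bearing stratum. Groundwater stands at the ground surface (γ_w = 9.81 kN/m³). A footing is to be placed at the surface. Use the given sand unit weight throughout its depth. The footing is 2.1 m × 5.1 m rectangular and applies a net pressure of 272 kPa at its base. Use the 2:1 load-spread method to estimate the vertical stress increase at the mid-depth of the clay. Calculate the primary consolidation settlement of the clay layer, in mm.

S_c ≈ 158 mm

Mid-depth of clay below the ground surface: z = 3.4 + 7.8/2 = 7.3 m.
Total vertical stress at mid-clay: σ_v = 20×3.4 + 18.1×3.9 = 138.59 kPa.
Pore pressure: u = 9.81×(7.3 − 0) = 71.613 kPa.
Initial effective stress: σ'_0 = σ_v − u = 138.59 − 71.613 = 66.977 kPa.
Stress increase at mid-clay by the 2:1 spreading method:
Δσ = qBL/((B+z)(L+z)) = 272×2.1×5.1/((2.1+7.3)(5.1+7.3)) = 24.992 kPa
Final effective stress: σ'_f = 66.977 + 24.992 = 91.969 kPa.
σ'_f = 91.969 > σ'_p = 71.2 kPa, so the stress path crosses the preconsolidation pressure — recompression up to σ'_p, then virgin compression beyond:
S_c = H/(1+e₀)·[C_r·log₁₀(σ'_p/σ'_0) + C_c·log₁₀(σ'_f/σ'_p)]
    = 7.8/1.75 × [0.041×log₁₀(71.2/66.977) + 0.31×log₁₀(91.969/71.2)]
    = 4.4571 × [0.0010887 + 0.03446] = 0.1584 m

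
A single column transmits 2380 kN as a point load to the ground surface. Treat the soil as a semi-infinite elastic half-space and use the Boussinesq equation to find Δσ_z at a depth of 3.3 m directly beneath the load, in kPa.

Boussinesq vertical stress below a point load on an elastic half-space:
Δσ_z = 3P/(2πz²) · [1 + (r/z)²]^(−5/2)
r/z = 0/3.3 = 0; [1+(r/z)²]^(−5/2) = 1.
Δσ_z = 3×2380/(2π×3.3²) × 1 = 104.35 × 1 = 104.3 kPa

Δσ_z ≈ 104 kPa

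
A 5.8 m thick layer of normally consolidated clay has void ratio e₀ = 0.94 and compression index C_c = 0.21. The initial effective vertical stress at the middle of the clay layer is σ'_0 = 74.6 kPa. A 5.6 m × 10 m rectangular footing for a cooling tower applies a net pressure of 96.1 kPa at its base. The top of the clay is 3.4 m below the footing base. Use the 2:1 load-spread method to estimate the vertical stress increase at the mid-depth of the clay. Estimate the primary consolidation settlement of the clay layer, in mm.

S_c ≈ 86.2 mm

Mid-depth of clay below the footing base: z = 3.4 + 5.8/2 = 6.3 m.
Stress increase at mid-clay by the 2:1 spreading method:
Δσ = qBL/((B+z)(L+z)) = 96.1×5.6×10/((5.6+6.3)(10+6.3)) = 27.744 kPa
Final effective stress: σ'_f = σ'_0 + Δσ = 74.6 + 27.744 = 102.34 kPa.
Normally consolidated clay, so the full stress increment lies on the virgin compression line:
S_c = C_c·H/(1+e₀)·log₁₀(σ'_f/σ'_0) = 0.21×5.8/(1+0.94)×log₁₀(102.34/74.6)
    = 0.62784 × 0.13731 = 0.08621 m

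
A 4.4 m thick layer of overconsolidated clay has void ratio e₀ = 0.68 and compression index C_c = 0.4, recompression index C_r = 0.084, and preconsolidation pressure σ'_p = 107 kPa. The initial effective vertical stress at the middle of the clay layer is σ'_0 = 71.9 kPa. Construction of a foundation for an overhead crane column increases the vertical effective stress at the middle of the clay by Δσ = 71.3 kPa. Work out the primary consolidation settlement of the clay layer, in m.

Final effective stress: σ'_f = 71.9 + 71.3 = 143.2 kPa.
σ'_f = 143.2 > σ'_p = 107 kPa, so the stress path crosses the preconsolidation pressure — recompression up to σ'_p, then virgin compression beyond:
S_c = H/(1+e₀)·[C_r·log₁₀(σ'_p/σ'_0) + C_c·log₁₀(σ'_f/σ'_p)]
    = 4.4/1.68 × [0.084×log₁₀(107/71.9) + 0.4×log₁₀(143.2/107)]
    = 2.619 × [0.014503 + 0.050624] = 0.1706 m

S_c ≈ 0.171 m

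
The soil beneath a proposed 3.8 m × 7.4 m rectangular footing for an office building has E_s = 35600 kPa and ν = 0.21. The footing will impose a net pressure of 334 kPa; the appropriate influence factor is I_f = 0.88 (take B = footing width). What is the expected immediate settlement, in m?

S_e ≈ 0.03 m

Immediate (elastic) settlement: S_e = q·B·(1−ν²)/E_s · I_f.
S_e = 334 × 3.8 × (1 − 0.21²) / 35600 × 0.88
    = 334 × 3.8 × 0.9559 / 35600 × 0.88
    = 0.02999 m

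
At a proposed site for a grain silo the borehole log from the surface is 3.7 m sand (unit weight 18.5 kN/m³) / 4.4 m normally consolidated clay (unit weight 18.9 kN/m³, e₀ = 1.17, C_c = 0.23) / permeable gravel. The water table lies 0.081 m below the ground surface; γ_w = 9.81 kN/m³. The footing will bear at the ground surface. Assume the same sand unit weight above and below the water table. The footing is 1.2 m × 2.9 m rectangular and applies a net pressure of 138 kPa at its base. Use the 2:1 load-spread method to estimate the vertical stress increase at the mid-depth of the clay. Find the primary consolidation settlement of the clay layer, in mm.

Mid-depth of clay below the ground surface: z = 3.7 + 4.4/2 = 5.9 m.
Total vertical stress at mid-clay: σ_v = 18.5×3.7 + 18.9×2.2 = 110.03 kPa.
Pore pressure: u = 9.81×(5.9 − 0.081) = 57.084 kPa.
Initial effective stress: σ'_0 = σ_v − u = 110.03 − 57.084 = 52.946 kPa.
Stress increase at mid-clay by the 2:1 spreading method:
Δσ = qBL/((B+z)(L+z)) = 138×1.2×2.9/((1.2+5.9)(2.9+5.9)) = 7.6863 kPa
Final effective stress: σ'_f = σ'_0 + Δσ = 52.946 + 7.6863 = 60.632 kPa.
Normally consolidated clay, so the full stress increment lies on the virgin compression line:
S_c = C_c·H/(1+e₀)·log₁₀(σ'_f/σ'_0) = 0.23×4.4/(1+1.17)×log₁₀(60.632/52.946)
    = 0.46636 × 0.058869 = 0.02745 m

S_c ≈ 27.5 mm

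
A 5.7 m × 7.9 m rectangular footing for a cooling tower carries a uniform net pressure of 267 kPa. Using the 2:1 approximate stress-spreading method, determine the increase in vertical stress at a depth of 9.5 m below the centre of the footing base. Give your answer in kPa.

By the 2:1 method the load spreads at 1 horizontal : 2 vertical, so at depth z the loaded area has grown by z in each plan dimension:
Δσ = qBL/((B+z)(L+z)) = 267×5.7×7.9/((5.7+9.5)(7.9+9.5)) = 45.459 kPa

Δσ_z ≈ 45.5 kPa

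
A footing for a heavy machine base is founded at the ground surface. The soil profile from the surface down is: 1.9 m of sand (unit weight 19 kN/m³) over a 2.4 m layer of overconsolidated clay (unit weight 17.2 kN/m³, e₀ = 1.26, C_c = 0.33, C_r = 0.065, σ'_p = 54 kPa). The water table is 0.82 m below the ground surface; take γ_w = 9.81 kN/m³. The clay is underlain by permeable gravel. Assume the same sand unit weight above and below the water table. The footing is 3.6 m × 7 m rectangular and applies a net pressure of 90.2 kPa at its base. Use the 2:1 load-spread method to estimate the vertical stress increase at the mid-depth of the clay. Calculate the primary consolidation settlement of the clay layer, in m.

S_c ≈ 0.0485 m

Mid-depth of clay below the ground surface: z = 1.9 + 2.4/2 = 3.1 m.
Total vertical stress at mid-clay: σ_v = 19×1.9 + 17.2×1.2 = 56.74 kPa.
Pore pressure: u = 9.81×(3.1 − 0.82) = 22.367 kPa.
Initial effective stress: σ'_0 = σ_v − u = 56.74 − 22.367 = 34.373 kPa.
Stress increase at mid-clay by the 2:1 spreading method:
Δσ = qBL/((B+z)(L+z)) = 90.2×3.6×7/((3.6+3.1)(7+3.1)) = 33.59 kPa
Final effective stress: σ'_f = 34.373 + 33.59 = 67.963 kPa.
σ'_f = 67.963 > σ'_p = 54 kPa, so the stress path crosses the preconsolidation pressure — recompression up to σ'_p, then virgin compression beyond:
S_c = H/(1+e₀)·[C_r·log₁₀(σ'_p/σ'_0) + C_c·log₁₀(σ'_f/σ'_p)]
    = 2.4/2.26 × [0.065×log₁₀(54/34.373) + 0.33×log₁₀(67.963/54)]
    = 1.0619 × [0.012751 + 0.03296] = 0.04854 m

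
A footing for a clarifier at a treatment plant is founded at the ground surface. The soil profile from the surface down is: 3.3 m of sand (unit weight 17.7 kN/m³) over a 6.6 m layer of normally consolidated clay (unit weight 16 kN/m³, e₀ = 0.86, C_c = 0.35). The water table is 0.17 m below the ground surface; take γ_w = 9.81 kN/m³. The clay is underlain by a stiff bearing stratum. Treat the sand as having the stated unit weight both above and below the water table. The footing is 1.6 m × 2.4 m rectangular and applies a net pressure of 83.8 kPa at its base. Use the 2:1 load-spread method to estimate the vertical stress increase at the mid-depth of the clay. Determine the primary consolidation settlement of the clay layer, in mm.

Mid-depth of clay below the ground surface: z = 3.3 + 6.6/2 = 6.6 m.
Total vertical stress at mid-clay: σ_v = 17.7×3.3 + 16×3.3 = 111.21 kPa.
Pore pressure: u = 9.81×(6.6 − 0.17) = 63.078 kPa.
Initial effective stress: σ'_0 = σ_v − u = 111.21 − 63.078 = 48.132 kPa.
Stress increase at mid-clay by the 2:1 spreading method:
Δσ = qBL/((B+z)(L+z)) = 83.8×1.6×2.4/((1.6+6.6)(2.4+6.6)) = 4.3603 kPa
Final effective stress: σ'_f = σ'_0 + Δσ = 48.132 + 4.3603 = 52.492 kPa.
Normally consolidated clay, so the full stress increment lies on the virgin compression line:
S_c = C_c·H/(1+e₀)·log₁₀(σ'_f/σ'_0) = 0.35×6.6/(1+0.86)×log₁₀(52.492/48.132)
    = 1.2419 × 0.037659 = 0.04677 m

S_c ≈ 46.8 mm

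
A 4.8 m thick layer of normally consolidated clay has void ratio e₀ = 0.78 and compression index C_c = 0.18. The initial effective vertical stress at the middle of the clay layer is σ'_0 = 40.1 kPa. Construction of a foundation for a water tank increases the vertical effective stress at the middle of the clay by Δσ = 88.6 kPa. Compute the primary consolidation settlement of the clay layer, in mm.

S_c ≈ 246 mm

Final effective stress: σ'_f = σ'_0 + Δσ = 40.1 + 88.6 = 128.7 kPa.
Normally consolidated clay, so the full stress increment lies on the virgin compression line:
S_c = C_c·H/(1+e₀)·log₁₀(σ'_f/σ'_0) = 0.18×4.8/(1+0.78)×log₁₀(128.7/40.1)
    = 0.48539 × 0.50643 = 0.2458 m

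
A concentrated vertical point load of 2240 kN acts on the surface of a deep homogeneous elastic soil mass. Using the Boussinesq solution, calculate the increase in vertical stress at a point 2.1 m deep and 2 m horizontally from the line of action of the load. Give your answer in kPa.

Δσ_z ≈ 48.3 kPa

Boussinesq vertical stress below a point load on an elastic half-space:
Δσ_z = 3P/(2πz²) · [1 + (r/z)²]^(−5/2)
r/z = 2/2.1 = 0.95238; [1+(r/z)²]^(−5/2) = 0.19912.
Δσ_z = 3×2240/(2π×2.1²) × 0.19912 = 242.52 × 0.19912 = 48.29 kPa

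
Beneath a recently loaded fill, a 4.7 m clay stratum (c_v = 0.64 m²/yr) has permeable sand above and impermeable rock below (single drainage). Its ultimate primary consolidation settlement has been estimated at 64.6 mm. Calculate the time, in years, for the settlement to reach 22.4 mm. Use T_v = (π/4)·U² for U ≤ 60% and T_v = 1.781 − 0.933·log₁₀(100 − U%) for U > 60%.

t ≈ 3.26 years

Drainage path length: H_d = H = 4.7 m (single drainage).
U = S(t)/S_ult = 22.4/64.6 = 0.3467.
U ≤ 60%: T_v = (π/4)·U² = (π/4)×0.34675² = 0.094432.
t = T_v·H_d²/c_v = 0.094432×4.7²/0.64 = 3.259 years.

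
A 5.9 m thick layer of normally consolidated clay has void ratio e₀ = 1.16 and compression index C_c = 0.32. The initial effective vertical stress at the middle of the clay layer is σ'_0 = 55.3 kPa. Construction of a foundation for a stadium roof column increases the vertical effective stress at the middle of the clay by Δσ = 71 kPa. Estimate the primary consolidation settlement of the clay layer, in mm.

Final effective stress: σ'_f = σ'_0 + Δσ = 55.3 + 71 = 126.3 kPa.
Normally consolidated clay, so the full stress increment lies on the virgin compression line:
S_c = C_c·H/(1+e₀)·log₁₀(σ'_f/σ'_0) = 0.32×5.9/(1+1.16)×log₁₀(126.3/55.3)
    = 0.87407 × 0.35868 = 0.3135 m

S_c ≈ 314 mm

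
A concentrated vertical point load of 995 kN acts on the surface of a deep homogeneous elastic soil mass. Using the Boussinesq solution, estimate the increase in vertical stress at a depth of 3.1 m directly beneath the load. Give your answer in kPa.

Δσ_z ≈ 49.4 kPa

Boussinesq vertical stress below a point load on an elastic half-space:
Δσ_z = 3P/(2πz²) · [1 + (r/z)²]^(−5/2)
r/z = 0/3.1 = 0; [1+(r/z)²]^(−5/2) = 1.
Δσ_z = 3×995/(2π×3.1²) × 1 = 49.436 × 1 = 49.44 kPa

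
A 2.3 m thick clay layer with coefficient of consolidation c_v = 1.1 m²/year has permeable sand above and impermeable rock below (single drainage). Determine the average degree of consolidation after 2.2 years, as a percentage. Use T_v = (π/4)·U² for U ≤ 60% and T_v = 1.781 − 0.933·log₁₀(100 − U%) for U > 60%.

Drainage path length: H_d = H = 2.3 m (single drainage).
T_v = c_v·t/H_d² = 1.1×2.2/2.3² = 0.45747.
T_v = 0.45747 corresponds to the U > 60% branch:
U = 1 − 10^((1.781 − T_v)/0.933)/100 = 0.7378

U ≈ 73.8 %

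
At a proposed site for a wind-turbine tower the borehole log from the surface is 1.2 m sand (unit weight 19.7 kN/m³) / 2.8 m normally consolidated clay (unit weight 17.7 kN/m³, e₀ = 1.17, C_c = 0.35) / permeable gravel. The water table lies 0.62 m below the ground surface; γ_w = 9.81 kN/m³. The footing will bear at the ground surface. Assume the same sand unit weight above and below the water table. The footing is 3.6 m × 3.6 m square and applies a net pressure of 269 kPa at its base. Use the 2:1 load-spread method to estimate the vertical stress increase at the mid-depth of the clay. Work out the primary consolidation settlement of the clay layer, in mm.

Mid-depth of clay below the ground surface: z = 1.2 + 2.8/2 = 2.6 m.
Total vertical stress at mid-clay: σ_v = 19.7×1.2 + 17.7×1.4 = 48.42 kPa.
Pore pressure: u = 9.81×(2.6 − 0.62) = 19.424 kPa.
Initial effective stress: σ'_0 = σ_v − u = 48.42 − 19.424 = 28.996 kPa.
Stress increase at mid-clay by the 2:1 spreading method:
Δσ = qBL/((B+z)(L+z)) = 269×3.6×3.6/((3.6+2.6)(3.6+2.6)) = 90.693 kPa
Final effective stress: σ'_f = σ'_0 + Δσ = 28.996 + 90.693 = 119.69 kPa.
Normally consolidated clay, so the full stress increment lies on the virgin compression line:
S_c = C_c·H/(1+e₀)·log₁₀(σ'_f/σ'_0) = 0.35×2.8/(1+1.17)×log₁₀(119.69/28.996)
    = 0.45161 × 0.61572 = 0.2781 m

S_c ≈ 278 mm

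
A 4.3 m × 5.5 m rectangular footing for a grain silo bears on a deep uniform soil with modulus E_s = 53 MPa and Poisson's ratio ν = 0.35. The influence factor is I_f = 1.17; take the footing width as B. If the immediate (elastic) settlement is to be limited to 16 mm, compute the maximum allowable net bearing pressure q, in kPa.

q ≈ 192 kPa

E_s = 53 MPa = 53000 kPa.
S_e = q·B·(1−ν²)/E_s · I_f  ⇒  q = S_e·E_s / (B·(1−ν²)·I_f).
q = 0.016 × 53000 / (4.3 × 0.8775 × 1.17) = 192.1 kPa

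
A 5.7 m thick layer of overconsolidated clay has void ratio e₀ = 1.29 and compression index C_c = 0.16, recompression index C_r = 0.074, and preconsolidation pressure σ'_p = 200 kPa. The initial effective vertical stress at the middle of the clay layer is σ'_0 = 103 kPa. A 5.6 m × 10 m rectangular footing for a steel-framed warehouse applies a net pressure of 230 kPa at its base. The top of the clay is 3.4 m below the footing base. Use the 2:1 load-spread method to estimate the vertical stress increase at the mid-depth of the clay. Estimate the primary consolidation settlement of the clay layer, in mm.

Mid-depth of clay below the footing base: z = 3.4 + 5.7/2 = 6.25 m.
Stress increase at mid-clay by the 2:1 spreading method:
Δσ = qBL/((B+z)(L+z)) = 230×5.6×10/((5.6+6.25)(10+6.25)) = 66.887 kPa
Final effective stress: σ'_f = 103 + 66.887 = 169.89 kPa.
σ'_f = 169.89 ≤ σ'_p = 200 kPa, so the clay remains overconsolidated and only the recompression index applies:
S_c = C_r·H/(1+e₀)·log₁₀(σ'_f/σ'_0) = 0.074×5.7/2.29×log₁₀(169.89/103)
    = 0.18419 × 0.21733 = 0.04003 m

S_c ≈ 40 mm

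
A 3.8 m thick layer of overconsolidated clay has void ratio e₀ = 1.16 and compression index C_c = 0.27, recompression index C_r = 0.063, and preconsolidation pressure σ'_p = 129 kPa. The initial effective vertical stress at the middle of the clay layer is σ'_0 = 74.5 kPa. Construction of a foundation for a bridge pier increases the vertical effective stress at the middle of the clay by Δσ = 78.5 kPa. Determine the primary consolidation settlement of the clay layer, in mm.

S_c ≈ 61.6 mm

Final effective stress: σ'_f = 74.5 + 78.5 = 153 kPa.
σ'_f = 153 > σ'_p = 129 kPa, so the stress path crosses the preconsolidation pressure — recompression up to σ'_p, then virgin compression beyond:
S_c = H/(1+e₀)·[C_r·log₁₀(σ'_p/σ'_0) + C_c·log₁₀(σ'_f/σ'_p)]
    = 3.8/2.16 × [0.063×log₁₀(129/74.5) + 0.27×log₁₀(153/129)]
    = 1.7593 × [0.015021 + 0.020007] = 0.06162 m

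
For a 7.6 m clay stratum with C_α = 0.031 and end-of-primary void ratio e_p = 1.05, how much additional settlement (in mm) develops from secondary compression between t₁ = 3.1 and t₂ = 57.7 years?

S_s ≈ 146 mm

Secondary compression: S_s = C_α·H/(1+e_p)·log₁₀(t₂/t₁)
S_s = 0.031×7.6/(1+1.05)×log₁₀(57.7/3.1)
    = 0.1149 × 1.27 = 0.1459 m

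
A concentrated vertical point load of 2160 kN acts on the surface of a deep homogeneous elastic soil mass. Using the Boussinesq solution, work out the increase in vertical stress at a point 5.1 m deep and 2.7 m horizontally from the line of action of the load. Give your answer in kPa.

Δσ_z ≈ 21.4 kPa

Boussinesq vertical stress below a point load on an elastic half-space:
Δσ_z = 3P/(2πz²) · [1 + (r/z)²]^(−5/2)
r/z = 2.7/5.1 = 0.52941; [1+(r/z)²]^(−5/2) = 0.53919.
Δσ_z = 3×2160/(2π×5.1²) × 0.53919 = 39.651 × 0.53919 = 21.38 kPa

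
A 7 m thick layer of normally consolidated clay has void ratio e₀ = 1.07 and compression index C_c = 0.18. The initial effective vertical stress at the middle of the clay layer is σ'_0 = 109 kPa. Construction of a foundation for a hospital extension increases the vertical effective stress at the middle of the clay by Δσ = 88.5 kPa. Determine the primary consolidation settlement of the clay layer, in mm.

S_c ≈ 157 mm

Final effective stress: σ'_f = σ'_0 + Δσ = 109 + 88.5 = 197.5 kPa.
Normally consolidated clay, so the full stress increment lies on the virgin compression line:
S_c = C_c·H/(1+e₀)·log₁₀(σ'_f/σ'_0) = 0.18×7/(1+1.07)×log₁₀(197.5/109)
    = 0.6087 × 0.25814 = 0.1571 m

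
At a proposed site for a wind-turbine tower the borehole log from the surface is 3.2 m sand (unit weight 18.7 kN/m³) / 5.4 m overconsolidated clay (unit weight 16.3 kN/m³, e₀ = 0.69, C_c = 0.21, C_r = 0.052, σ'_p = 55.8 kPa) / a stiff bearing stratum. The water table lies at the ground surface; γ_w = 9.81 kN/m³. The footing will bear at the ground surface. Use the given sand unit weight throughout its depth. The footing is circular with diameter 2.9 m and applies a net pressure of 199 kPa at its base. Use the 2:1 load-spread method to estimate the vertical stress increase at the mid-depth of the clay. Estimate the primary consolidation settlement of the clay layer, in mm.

Mid-depth of clay below the ground surface: z = 3.2 + 5.4/2 = 5.9 m.
Total vertical stress at mid-clay: σ_v = 18.7×3.2 + 16.3×2.7 = 103.85 kPa.
Pore pressure: u = 9.81×(5.9 − 0) = 57.879 kPa.
Initial effective stress: σ'_0 = σ_v − u = 103.85 − 57.879 = 45.971 kPa.
Stress increase at mid-clay by the 2:1 spreading method:
Δσ ≈ qD²/(D+z)² = 199×2.9²/(2.9+5.9)² = 21.611 kPa
Final effective stress: σ'_f = 45.971 + 21.611 = 67.582 kPa.
σ'_f = 67.582 > σ'_p = 55.8 kPa, so the stress path crosses the preconsolidation pressure — recompression up to σ'_p, then virgin compression beyond:
S_c = H/(1+e₀)·[C_r·log₁₀(σ'_p/σ'_0) + C_c·log₁₀(σ'_f/σ'_p)]
    = 5.4/1.69 × [0.052×log₁₀(55.8/45.971) + 0.21×log₁₀(67.582/55.8)]
    = 3.1953 × [0.0043758 + 0.017471] = 0.06981 m

S_c ≈ 69.8 mm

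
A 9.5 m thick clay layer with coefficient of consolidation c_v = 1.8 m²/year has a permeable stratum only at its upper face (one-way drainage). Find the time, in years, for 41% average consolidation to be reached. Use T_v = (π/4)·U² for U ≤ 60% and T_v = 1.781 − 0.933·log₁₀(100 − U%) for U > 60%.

Drainage path length: H_d = H = 9.5 m (single drainage).
U ≤ 60%: T_v = (π/4)·U² = (π/4)×0.41² = 0.13203.
t = T_v·H_d²/c_v = 0.13203×9.5²/1.8 = 6.62 years.

t ≈ 6.62 years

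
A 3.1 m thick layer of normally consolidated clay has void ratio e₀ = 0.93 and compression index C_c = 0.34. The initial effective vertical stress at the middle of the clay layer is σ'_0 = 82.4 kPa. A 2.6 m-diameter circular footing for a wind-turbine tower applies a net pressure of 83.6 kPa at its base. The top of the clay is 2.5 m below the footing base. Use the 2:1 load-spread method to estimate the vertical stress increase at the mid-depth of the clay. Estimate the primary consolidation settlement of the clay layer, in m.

Mid-depth of clay below the footing base: z = 2.5 + 3.1/2 = 4.05 m.
Stress increase at mid-clay by the 2:1 spreading method:
Δσ ≈ qD²/(D+z)² = 83.6×2.6²/(2.6+4.05)² = 12.779 kPa
Final effective stress: σ'_f = σ'_0 + Δσ = 82.4 + 12.779 = 95.179 kPa.
Normally consolidated clay, so the full stress increment lies on the virgin compression line:
S_c = C_c·H/(1+e₀)·log₁₀(σ'_f/σ'_0) = 0.34×3.1/(1+0.93)×log₁₀(95.179/82.4)
    = 0.54611 × 0.062614 = 0.03419 m

S_c ≈ 0.0342 m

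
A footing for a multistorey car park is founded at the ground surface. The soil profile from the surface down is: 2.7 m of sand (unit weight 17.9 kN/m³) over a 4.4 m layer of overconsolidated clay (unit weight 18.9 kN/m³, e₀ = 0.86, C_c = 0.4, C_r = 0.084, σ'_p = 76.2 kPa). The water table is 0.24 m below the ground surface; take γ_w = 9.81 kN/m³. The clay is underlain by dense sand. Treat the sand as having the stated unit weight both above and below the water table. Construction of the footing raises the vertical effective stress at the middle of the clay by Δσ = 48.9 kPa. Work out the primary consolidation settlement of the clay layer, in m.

S_c ≈ 0.129 m

Mid-depth of clay below the ground surface: z = 2.7 + 4.4/2 = 4.9 m.
Total vertical stress at mid-clay: σ_v = 17.9×2.7 + 18.9×2.2 = 89.91 kPa.
Pore pressure: u = 9.81×(4.9 − 0.24) = 45.715 kPa.
Initial effective stress: σ'_0 = σ_v − u = 89.91 − 45.715 = 44.195 kPa.
Final effective stress: σ'_f = 44.195 + 48.9 = 93.095 kPa.
σ'_f = 93.095 > σ'_p = 76.2 kPa, so the stress path crosses the preconsolidation pressure — recompression up to σ'_p, then virgin compression beyond:
S_c = H/(1+e₀)·[C_r·log₁₀(σ'_p/σ'_0) + C_c·log₁₀(σ'_f/σ'_p)]
    = 4.4/1.86 × [0.084×log₁₀(76.2/44.195) + 0.4×log₁₀(93.095/76.2)]
    = 2.3656 × [0.019873 + 0.034789] = 0.1293 m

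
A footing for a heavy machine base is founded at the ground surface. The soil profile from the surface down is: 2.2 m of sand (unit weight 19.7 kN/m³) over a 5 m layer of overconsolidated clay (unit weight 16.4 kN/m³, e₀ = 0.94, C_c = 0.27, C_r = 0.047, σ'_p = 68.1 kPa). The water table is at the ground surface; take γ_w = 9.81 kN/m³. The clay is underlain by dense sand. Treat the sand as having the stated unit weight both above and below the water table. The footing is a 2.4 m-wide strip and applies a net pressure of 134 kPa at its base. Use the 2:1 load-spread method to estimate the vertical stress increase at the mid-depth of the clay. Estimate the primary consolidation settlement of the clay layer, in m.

Mid-depth of clay below the ground surface: z = 2.2 + 5/2 = 4.7 m.
Total vertical stress at mid-clay: σ_v = 19.7×2.2 + 16.4×2.5 = 84.34 kPa.
Pore pressure: u = 9.81×(4.7 − 0) = 46.107 kPa.
Initial effective stress: σ'_0 = σ_v − u = 84.34 − 46.107 = 38.233 kPa.
Stress increase at mid-clay by the 2:1 spreading method:
Δσ = qB/(B+z) = 134×2.4/(2.4+4.7) = 45.296 kPa
Final effective stress: σ'_f = 38.233 + 45.296 = 83.529 kPa.
σ'_f = 83.529 > σ'_p = 68.1 kPa, so the stress path crosses the preconsolidation pressure — recompression up to σ'_p, then virgin compression beyond:
S_c = H/(1+e₀)·[C_r·log₁₀(σ'_p/σ'_0) + C_c·log₁₀(σ'_f/σ'_p)]
    = 5/1.94 × [0.047×log₁₀(68.1/38.233) + 0.27×log₁₀(83.529/68.1)]
    = 2.5773 × [0.011783 + 0.023946] = 0.09208 m

S_c ≈ 0.0921 m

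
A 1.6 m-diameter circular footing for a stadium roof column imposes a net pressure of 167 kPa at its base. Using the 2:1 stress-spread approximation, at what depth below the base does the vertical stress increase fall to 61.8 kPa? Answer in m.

2:1 spreading — at depth z the loaded area has grown by z in each plan dimension:
qD²/(D+z)² = Δσ_z ⇒ z = D(√(q/Δσ_z) − 1) = 1.6×(√(167/61.8) − 1) = 1.03 m

z ≈ 1.03 m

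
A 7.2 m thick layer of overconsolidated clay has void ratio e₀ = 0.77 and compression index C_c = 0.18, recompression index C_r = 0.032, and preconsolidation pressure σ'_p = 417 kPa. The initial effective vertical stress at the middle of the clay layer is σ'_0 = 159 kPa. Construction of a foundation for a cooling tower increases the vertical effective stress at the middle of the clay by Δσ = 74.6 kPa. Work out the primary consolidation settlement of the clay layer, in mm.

S_c ≈ 21.7 mm

Final effective stress: σ'_f = 159 + 74.6 = 233.6 kPa.
σ'_f = 233.6 ≤ σ'_p = 417 kPa, so the clay remains overconsolidated and only the recompression index applies:
S_c = C_r·H/(1+e₀)·log₁₀(σ'_f/σ'_0) = 0.032×7.2/1.77×log₁₀(233.6/159)
    = 0.13017 × 0.16708 = 0.02175 m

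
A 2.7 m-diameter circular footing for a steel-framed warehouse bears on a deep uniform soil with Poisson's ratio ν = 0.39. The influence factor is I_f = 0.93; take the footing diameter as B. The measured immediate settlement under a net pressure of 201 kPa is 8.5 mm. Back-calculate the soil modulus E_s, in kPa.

E_s ≈ 50300 kPa

S_e = q·B·(1−ν²)/E_s · I_f  ⇒  E_s = q·B·(1−ν²)·I_f / S_e.
E_s = 201 × 2.7 × 0.8479 × 0.93 / 0.0085 = 50350 kPa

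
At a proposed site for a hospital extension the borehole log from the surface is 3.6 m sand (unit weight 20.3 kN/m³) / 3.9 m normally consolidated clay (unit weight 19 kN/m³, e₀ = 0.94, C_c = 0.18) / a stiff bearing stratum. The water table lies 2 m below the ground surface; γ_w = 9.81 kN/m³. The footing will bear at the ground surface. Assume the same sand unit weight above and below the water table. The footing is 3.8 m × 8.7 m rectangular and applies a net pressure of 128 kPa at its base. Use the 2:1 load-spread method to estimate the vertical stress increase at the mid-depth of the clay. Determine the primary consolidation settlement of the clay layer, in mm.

Mid-depth of clay below the ground surface: z = 3.6 + 3.9/2 = 5.55 m.
Total vertical stress at mid-clay: σ_v = 20.3×3.6 + 19×1.95 = 110.13 kPa.
Pore pressure: u = 9.81×(5.55 − 2) = 34.825 kPa.
Initial effective stress: σ'_0 = σ_v − u = 110.13 − 34.825 = 75.305 kPa.
Stress increase at mid-clay by the 2:1 spreading method:
Δσ = qBL/((B+z)(L+z)) = 128×3.8×8.7/((3.8+5.55)(8.7+5.55)) = 31.76 kPa
Final effective stress: σ'_f = σ'_0 + Δσ = 75.305 + 31.76 = 107.07 kPa.
Normally consolidated clay, so the full stress increment lies on the virgin compression line:
S_c = C_c·H/(1+e₀)·log₁₀(σ'_f/σ'_0) = 0.18×3.9/(1+0.94)×log₁₀(107.07/75.305)
    = 0.36186 × 0.15284 = 0.05531 m

S_c ≈ 55.3 mm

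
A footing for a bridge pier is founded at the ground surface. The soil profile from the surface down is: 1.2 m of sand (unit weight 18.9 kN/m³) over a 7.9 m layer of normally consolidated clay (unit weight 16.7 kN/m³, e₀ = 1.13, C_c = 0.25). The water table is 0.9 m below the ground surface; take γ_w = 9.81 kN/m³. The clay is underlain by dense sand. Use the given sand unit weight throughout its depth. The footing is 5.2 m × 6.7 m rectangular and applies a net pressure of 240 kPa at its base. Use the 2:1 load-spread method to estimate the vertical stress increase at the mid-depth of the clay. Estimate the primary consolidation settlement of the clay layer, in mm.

S_c ≈ 361 mm

Mid-depth of clay below the ground surface: z = 1.2 + 7.9/2 = 5.15 m.
Total vertical stress at mid-clay: σ_v = 18.9×1.2 + 16.7×3.95 = 88.645 kPa.
Pore pressure: u = 9.81×(5.15 − 0.9) = 41.693 kPa.
Initial effective stress: σ'_0 = σ_v − u = 88.645 − 41.693 = 46.952 kPa.
Stress increase at mid-clay by the 2:1 spreading method:
Δσ = qBL/((B+z)(L+z)) = 240×5.2×6.7/((5.2+5.15)(6.7+5.15)) = 68.176 kPa
Final effective stress: σ'_f = σ'_0 + Δσ = 46.952 + 68.176 = 115.13 kPa.
Normally consolidated clay, so the full stress increment lies on the virgin compression line:
S_c = C_c·H/(1+e₀)·log₁₀(σ'_f/σ'_0) = 0.25×7.9/(1+1.13)×log₁₀(115.13/46.952)
    = 0.92723 × 0.38953 = 0.3612 m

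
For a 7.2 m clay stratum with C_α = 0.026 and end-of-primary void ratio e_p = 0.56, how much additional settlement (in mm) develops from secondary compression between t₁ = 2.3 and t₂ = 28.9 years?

Secondary compression: S_s = C_α·H/(1+e_p)·log₁₀(t₂/t₁)
S_s = 0.026×7.2/(1+0.56)×log₁₀(28.9/2.3)
    = 0.12 × 1.099 = 0.1319 m

S_s ≈ 132 mm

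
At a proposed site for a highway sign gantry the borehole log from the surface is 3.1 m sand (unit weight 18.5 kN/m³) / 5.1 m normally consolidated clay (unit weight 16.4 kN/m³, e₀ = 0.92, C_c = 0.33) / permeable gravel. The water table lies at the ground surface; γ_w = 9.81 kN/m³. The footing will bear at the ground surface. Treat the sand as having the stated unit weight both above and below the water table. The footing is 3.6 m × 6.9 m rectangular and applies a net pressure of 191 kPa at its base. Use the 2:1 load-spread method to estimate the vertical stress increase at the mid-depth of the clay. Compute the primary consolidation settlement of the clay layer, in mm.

Mid-depth of clay below the ground surface: z = 3.1 + 5.1/2 = 5.65 m.
Total vertical stress at mid-clay: σ_v = 18.5×3.1 + 16.4×2.55 = 99.17 kPa.
Pore pressure: u = 9.81×(5.65 − 0) = 55.427 kPa.
Initial effective stress: σ'_0 = σ_v − u = 99.17 − 55.427 = 43.743 kPa.
Stress increase at mid-clay by the 2:1 spreading method:
Δσ = qBL/((B+z)(L+z)) = 191×3.6×6.9/((3.6+5.65)(6.9+5.65)) = 40.87 kPa
Final effective stress: σ'_f = σ'_0 + Δσ = 43.743 + 40.87 = 84.613 kPa.
Normally consolidated clay, so the full stress increment lies on the virgin compression line:
S_c = C_c·H/(1+e₀)·log₁₀(σ'_f/σ'_0) = 0.33×5.1/(1+0.92)×log₁₀(84.613/43.743)
    = 0.87656 × 0.28653 = 0.2512 m

S_c ≈ 251 mm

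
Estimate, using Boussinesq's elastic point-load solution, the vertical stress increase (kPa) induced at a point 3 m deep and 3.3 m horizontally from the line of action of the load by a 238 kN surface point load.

Δσ_z ≈ 1.74 kPa

Boussinesq vertical stress below a point load on an elastic half-space:
Δσ_z = 3P/(2πz²) · [1 + (r/z)²]^(−5/2)
r/z = 3.3/3 = 1.1; [1+(r/z)²]^(−5/2) = 0.13773.
Δσ_z = 3×238/(2π×3²) × 0.13773 = 12.626 × 0.13773 = 1.739 kPa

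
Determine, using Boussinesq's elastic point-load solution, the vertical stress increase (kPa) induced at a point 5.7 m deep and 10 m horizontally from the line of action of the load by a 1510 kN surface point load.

Boussinesq vertical stress below a point load on an elastic half-space:
Δσ_z = 3P/(2πz²) · [1 + (r/z)²]^(−5/2)
r/z = 10/5.7 = 1.7544; [1+(r/z)²]^(−5/2) = 0.029779.
Δσ_z = 3×1510/(2π×5.7²) × 0.029779 = 22.191 × 0.029779 = 0.6608 kPa

Δσ_z ≈ 0.661 kPa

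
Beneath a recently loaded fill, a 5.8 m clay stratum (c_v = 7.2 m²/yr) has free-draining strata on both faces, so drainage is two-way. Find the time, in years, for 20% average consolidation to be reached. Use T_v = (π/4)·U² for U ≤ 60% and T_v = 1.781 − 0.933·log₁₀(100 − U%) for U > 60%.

t ≈ 0.0367 years

Drainage path length: H_d = H/2 = 2.9 m (double drainage).
U ≤ 60%: T_v = (π/4)·U² = (π/4)×0.2² = 0.031416.
t = T_v·H_d²/c_v = 0.031416×2.9²/7.2 = 0.0367 years.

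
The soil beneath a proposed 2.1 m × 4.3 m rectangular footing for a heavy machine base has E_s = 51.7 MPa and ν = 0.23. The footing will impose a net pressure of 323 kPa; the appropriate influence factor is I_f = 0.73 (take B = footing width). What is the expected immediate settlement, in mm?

S_e ≈ 9.07 mm

Immediate (elastic) settlement: S_e = q·B·(1−ν²)/E_s · I_f.
E_s = 51.7 MPa = 51700 kPa.
S_e = 323 × 2.1 × (1 − 0.23²) / 51700 × 0.73
    = 323 × 2.1 × 0.9471 / 51700 × 0.73
    = 0.009071 m = 9.071 mm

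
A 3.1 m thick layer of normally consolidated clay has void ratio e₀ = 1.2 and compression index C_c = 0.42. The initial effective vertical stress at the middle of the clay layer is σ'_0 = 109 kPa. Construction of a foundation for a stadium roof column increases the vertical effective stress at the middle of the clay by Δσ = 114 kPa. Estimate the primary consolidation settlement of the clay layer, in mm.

Final effective stress: σ'_f = σ'_0 + Δσ = 109 + 114 = 223 kPa.
Normally consolidated clay, so the full stress increment lies on the virgin compression line:
S_c = C_c·H/(1+e₀)·log₁₀(σ'_f/σ'_0) = 0.42×3.1/(1+1.2)×log₁₀(223/109)
    = 0.59182 × 0.31088 = 0.184 m

S_c ≈ 184 mm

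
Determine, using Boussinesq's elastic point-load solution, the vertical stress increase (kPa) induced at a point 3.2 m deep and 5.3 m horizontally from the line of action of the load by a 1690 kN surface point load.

Boussinesq vertical stress below a point load on an elastic half-space:
Δσ_z = 3P/(2πz²) · [1 + (r/z)²]^(−5/2)
r/z = 5.3/3.2 = 1.6562; [1+(r/z)²]^(−5/2) = 0.03689.
Δσ_z = 3×1690/(2π×3.2²) × 0.03689 = 78.8 × 0.03689 = 2.907 kPa

Δσ_z ≈ 2.91 kPa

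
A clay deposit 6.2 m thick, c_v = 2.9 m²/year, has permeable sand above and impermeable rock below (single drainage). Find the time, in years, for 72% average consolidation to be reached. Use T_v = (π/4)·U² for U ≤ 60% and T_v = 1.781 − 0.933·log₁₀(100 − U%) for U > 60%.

Drainage path length: H_d = H = 6.2 m (single drainage).
U > 60%: T_v = 1.781 − 0.933·log₁₀(100 − 72) = 0.4308.
t = T_v·H_d²/c_v = 0.4308×6.2²/2.9 = 5.71 years.

t ≈ 5.71 years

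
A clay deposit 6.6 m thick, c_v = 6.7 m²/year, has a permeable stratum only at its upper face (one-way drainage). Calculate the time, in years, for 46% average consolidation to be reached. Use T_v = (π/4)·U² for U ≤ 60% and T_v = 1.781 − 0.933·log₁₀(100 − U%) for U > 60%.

t ≈ 1.08 years

Drainage path length: H_d = H = 6.6 m (single drainage).
U ≤ 60%: T_v = (π/4)·U² = (π/4)×0.46² = 0.16619.
t = T_v·H_d²/c_v = 0.16619×6.6²/6.7 = 1.08 years.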